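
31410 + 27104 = 58514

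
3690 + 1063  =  4753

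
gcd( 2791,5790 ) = 1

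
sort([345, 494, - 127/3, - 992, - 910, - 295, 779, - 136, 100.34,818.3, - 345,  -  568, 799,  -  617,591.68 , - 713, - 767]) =[ - 992,-910, - 767, - 713, - 617,  -  568, - 345,-295, - 136,- 127/3,100.34, 345 , 494, 591.68,779, 799,818.3 ]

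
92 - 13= 79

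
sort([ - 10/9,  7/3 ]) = [-10/9, 7/3 ]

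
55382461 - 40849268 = 14533193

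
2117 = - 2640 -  - 4757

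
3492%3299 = 193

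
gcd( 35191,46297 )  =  1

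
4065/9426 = 1355/3142 = 0.43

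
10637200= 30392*350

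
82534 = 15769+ 66765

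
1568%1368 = 200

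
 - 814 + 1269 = 455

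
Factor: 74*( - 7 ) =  - 2^1*7^1*37^1 = - 518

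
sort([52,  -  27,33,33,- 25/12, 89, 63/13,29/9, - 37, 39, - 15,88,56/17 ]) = [-37, - 27, - 15, - 25/12, 29/9, 56/17,63/13,  33 , 33 , 39,  52,  88,89]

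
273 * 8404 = 2294292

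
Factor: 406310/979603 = 2^1 * 5^1*41^1*97^( - 1) * 991^1*10099^( - 1)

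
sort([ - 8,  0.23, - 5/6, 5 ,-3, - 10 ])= [-10, - 8, - 3, - 5/6,0.23, 5 ]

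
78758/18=39379/9 = 4375.44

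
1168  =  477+691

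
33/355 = 33/355 =0.09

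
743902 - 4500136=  - 3756234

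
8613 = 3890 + 4723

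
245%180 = 65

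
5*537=2685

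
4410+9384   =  13794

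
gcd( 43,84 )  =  1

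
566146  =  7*80878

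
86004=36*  2389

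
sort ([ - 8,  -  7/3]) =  [-8, - 7/3 ] 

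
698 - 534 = 164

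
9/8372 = 9/8372 = 0.00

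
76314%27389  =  21536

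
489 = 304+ 185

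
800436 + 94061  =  894497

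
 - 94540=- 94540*1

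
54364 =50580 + 3784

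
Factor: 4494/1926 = 7/3 = 3^( - 1)*7^1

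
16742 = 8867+7875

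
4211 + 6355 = 10566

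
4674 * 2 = 9348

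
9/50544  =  1/5616 = 0.00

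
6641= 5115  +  1526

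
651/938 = 93/134 = 0.69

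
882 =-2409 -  - 3291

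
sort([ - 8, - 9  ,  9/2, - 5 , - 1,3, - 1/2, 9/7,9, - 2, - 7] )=[ - 9, - 8, - 7, - 5, - 2 , - 1, - 1/2 , 9/7 , 3,9/2, 9 ]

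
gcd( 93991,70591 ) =1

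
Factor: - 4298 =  - 2^1*7^1*307^1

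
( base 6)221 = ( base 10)85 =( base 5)320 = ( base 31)2N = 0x55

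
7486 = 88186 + - 80700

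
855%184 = 119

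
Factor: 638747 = 271^1*2357^1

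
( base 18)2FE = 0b1110100100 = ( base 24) 1ek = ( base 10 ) 932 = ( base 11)778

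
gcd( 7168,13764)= 4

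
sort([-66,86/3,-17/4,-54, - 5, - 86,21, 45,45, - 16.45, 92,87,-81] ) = [ - 86, - 81, - 66, - 54, - 16.45, - 5, -17/4,21, 86/3,  45,45,87,92] 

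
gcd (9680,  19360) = 9680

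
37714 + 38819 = 76533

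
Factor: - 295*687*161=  - 32629065 = - 3^1*5^1*7^1  *23^1*59^1*229^1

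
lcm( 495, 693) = 3465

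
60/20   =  3 = 3.00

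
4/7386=2/3693=0.00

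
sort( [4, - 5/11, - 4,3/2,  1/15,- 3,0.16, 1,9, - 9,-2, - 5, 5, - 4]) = [  -  9, -5,-4,  -  4, - 3 , -2, - 5/11, 1/15, 0.16,1, 3/2, 4, 5, 9]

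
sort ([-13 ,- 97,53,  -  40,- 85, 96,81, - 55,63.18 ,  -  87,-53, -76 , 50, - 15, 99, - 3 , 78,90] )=[  -  97, -87, - 85,  -  76 , - 55,- 53 ,  -  40, - 15, - 13, -3, 50 , 53, 63.18,78,  81, 90 , 96, 99]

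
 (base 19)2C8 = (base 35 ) RD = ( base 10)958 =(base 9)1274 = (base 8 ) 1676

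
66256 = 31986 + 34270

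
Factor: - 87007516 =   -  2^2 *157^1 * 138547^1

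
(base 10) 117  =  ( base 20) 5H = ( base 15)7c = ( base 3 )11100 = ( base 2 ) 1110101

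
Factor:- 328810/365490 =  - 3^( - 2)*31^( - 1)*251^1 = - 251/279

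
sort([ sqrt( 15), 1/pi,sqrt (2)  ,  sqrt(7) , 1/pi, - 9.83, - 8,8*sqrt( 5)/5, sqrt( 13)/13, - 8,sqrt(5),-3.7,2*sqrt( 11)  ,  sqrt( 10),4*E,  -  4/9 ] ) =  [ - 9.83, - 8, - 8, - 3.7, - 4/9 , sqrt( 13)/13, 1/pi,1/pi,sqrt(2),sqrt( 5), sqrt( 7),sqrt( 10),8 * sqrt( 5)/5, sqrt( 15),2*sqrt( 11 ),4*E]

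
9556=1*9556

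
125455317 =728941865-603486548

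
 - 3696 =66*(-56) 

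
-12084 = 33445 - 45529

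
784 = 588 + 196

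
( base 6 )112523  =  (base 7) 40164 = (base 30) an9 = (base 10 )9699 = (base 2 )10010111100011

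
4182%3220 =962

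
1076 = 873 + 203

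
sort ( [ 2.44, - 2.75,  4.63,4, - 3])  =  [ - 3 , - 2.75,2.44,  4 , 4.63 ] 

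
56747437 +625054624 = 681802061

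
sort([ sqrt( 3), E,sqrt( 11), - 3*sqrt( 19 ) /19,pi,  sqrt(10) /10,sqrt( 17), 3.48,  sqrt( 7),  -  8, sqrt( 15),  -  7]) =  [-8,-7, - 3*sqrt(19)/19, sqrt( 10) /10, sqrt( 3), sqrt( 7), E, pi , sqrt( 11), 3.48, sqrt( 15),sqrt (17)]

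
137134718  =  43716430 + 93418288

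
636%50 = 36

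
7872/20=1968/5=393.60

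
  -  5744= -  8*718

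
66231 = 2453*27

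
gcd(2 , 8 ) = 2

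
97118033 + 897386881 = 994504914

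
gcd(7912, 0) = 7912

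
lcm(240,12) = 240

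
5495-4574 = 921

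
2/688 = 1/344 = 0.00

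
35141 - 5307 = 29834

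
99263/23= 99263/23 = 4315.78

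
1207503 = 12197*99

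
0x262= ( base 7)1531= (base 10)610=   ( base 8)1142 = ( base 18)1fg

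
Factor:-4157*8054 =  - 2^1*4027^1*4157^1 = -33480478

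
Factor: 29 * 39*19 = 21489 = 3^1* 13^1*19^1 * 29^1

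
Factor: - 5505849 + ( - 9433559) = -14939408 = -  2^4*11^1*29^1*2927^1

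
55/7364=55/7364 = 0.01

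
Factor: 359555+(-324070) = 35485 = 5^1*47^1*151^1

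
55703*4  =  222812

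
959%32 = 31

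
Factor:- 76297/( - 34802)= 2^( - 1 )*13^1*5869^1 * 17401^( - 1 ) 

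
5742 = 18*319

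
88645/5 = 17729 = 17729.00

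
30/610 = 3/61 = 0.05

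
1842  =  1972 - 130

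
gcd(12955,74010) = 5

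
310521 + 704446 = 1014967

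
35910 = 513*70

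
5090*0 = 0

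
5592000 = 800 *6990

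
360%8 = 0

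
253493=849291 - 595798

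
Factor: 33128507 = 97^1*239^1 * 1429^1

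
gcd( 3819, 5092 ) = 1273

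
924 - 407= 517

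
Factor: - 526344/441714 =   -  964/809 = -2^2*241^1*809^( - 1)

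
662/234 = 2  +  97/117 = 2.83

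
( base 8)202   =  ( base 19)6G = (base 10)130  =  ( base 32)42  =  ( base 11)109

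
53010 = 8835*6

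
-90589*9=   -  815301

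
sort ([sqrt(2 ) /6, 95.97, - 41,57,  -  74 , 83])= [ -74,-41, sqrt( 2)/6, 57,83,95.97]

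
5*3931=19655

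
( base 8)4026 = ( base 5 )31240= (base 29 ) 2DB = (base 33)1TO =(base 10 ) 2070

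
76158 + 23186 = 99344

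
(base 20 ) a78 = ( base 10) 4148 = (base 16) 1034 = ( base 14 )1724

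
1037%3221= 1037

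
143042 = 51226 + 91816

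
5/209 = 5/209= 0.02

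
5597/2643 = 5597/2643 = 2.12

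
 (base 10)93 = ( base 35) 2n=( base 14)69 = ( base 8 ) 135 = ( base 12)79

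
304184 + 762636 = 1066820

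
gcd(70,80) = 10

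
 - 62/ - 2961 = 62/2961=0.02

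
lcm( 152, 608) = 608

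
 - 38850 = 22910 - 61760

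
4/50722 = 2/25361 = 0.00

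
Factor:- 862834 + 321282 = - 541552 = - 2^4*11^1*17^1*181^1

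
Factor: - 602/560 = - 2^ (-3 )*5^(-1)  *  43^1 = - 43/40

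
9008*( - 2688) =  - 24213504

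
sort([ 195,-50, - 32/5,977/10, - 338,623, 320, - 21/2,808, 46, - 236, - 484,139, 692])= [ - 484,-338, - 236, - 50 , - 21/2, - 32/5,46 , 977/10, 139, 195, 320,623, 692,808 ]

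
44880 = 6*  7480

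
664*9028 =5994592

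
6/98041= 6/98041 = 0.00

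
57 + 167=224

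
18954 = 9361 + 9593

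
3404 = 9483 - 6079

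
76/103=76/103 = 0.74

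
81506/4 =20376 + 1/2 =20376.50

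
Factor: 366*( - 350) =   -  2^2*3^1*5^2*  7^1*61^1 =- 128100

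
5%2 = 1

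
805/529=35/23 = 1.52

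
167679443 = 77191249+90488194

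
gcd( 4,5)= 1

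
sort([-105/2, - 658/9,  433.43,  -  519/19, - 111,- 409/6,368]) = [ - 111,- 658/9, - 409/6, - 105/2,-519/19, 368,433.43 ]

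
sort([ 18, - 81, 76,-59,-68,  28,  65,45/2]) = [ - 81, - 68,-59, 18  ,  45/2,28, 65, 76]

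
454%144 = 22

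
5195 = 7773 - 2578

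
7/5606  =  7/5606 = 0.00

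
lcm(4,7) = 28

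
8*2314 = 18512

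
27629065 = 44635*619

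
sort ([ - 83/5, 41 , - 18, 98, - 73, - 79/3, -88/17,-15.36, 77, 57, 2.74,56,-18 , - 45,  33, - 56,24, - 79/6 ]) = [ - 73,  -  56, - 45,  -  79/3,-18, - 18, - 83/5, - 15.36, - 79/6, - 88/17, 2.74, 24, 33,41,56, 57,77, 98]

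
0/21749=0 = 0.00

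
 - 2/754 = -1 + 376/377 = - 0.00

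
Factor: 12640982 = 2^1*71^1*89021^1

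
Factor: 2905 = 5^1*7^1*83^1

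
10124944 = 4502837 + 5622107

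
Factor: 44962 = 2^1* 22481^1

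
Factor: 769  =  769^1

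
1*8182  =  8182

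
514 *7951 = 4086814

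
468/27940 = 117/6985 = 0.02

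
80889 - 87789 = -6900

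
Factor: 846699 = 3^1*7^1*23^1*1753^1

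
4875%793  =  117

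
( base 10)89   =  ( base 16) 59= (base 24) 3H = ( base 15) 5e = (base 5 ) 324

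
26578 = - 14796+41374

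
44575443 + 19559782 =64135225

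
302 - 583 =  - 281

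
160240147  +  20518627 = 180758774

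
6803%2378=2047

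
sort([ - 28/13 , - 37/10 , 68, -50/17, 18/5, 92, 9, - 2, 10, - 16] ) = [ - 16, -37/10 , - 50/17, -28/13, - 2, 18/5, 9, 10,68, 92]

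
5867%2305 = 1257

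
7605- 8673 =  - 1068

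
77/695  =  77/695=0.11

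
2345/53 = 2345/53 = 44.25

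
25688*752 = 19317376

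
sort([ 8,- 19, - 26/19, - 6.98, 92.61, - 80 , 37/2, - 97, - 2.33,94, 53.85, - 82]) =[ - 97, - 82,-80 ,-19, - 6.98, - 2.33, -26/19, 8,37/2, 53.85,92.61, 94] 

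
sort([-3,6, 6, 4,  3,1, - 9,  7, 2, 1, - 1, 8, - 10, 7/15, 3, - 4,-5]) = [ - 10, - 9,-5, - 4, - 3,-1,  7/15, 1, 1,2,3 , 3, 4,6,6, 7,  8]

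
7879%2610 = 49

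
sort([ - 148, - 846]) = [ - 846, - 148] 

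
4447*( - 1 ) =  - 4447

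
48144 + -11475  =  36669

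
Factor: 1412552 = 2^3*317^1 *557^1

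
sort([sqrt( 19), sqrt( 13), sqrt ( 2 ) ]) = [ sqrt( 2),sqrt( 13),sqrt(19 ) ] 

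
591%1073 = 591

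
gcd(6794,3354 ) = 86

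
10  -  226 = -216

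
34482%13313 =7856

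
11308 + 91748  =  103056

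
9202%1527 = 40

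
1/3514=1/3514 = 0.00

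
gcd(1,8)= 1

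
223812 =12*18651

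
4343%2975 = 1368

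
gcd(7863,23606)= 1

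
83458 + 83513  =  166971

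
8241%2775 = 2691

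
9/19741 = 9/19741= 0.00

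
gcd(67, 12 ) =1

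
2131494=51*41794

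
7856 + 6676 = 14532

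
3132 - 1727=1405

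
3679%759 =643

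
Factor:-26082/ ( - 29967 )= 2^1*3^3*23^1*1427^ ( - 1 ) = 1242/1427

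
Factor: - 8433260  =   - 2^2 * 5^1*11^1*38333^1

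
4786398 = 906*5283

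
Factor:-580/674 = - 290/337 = -  2^1 * 5^1*29^1 * 337^( -1)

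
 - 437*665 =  - 290605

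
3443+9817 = 13260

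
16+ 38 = 54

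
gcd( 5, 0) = 5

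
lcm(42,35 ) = 210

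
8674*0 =0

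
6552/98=66 + 6/7 = 66.86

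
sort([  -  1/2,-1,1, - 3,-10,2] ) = [ - 10,-3, - 1, - 1/2,1,2 ] 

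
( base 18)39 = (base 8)77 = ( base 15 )43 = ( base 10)63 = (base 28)27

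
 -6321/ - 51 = 2107/17   =  123.94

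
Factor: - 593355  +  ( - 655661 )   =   - 1249016 = - 2^3*156127^1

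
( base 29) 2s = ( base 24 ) 3e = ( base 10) 86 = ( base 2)1010110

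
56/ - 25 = -56/25 = -2.24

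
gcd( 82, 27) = 1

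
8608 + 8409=17017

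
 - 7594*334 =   -  2536396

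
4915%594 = 163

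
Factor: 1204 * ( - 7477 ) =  - 2^2*7^1*43^1*7477^1 = - 9002308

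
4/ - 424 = -1/106   =  -0.01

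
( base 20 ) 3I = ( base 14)58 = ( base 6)210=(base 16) 4E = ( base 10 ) 78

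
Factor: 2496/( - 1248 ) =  - 2 = -2^1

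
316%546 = 316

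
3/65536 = 3/65536 = 0.00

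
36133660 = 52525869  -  16392209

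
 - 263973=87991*( - 3 ) 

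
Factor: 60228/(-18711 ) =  - 956/297= -2^2 * 3^(-3) * 11^(- 1) * 239^1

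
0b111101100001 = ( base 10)3937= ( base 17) daa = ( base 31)430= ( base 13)1a3b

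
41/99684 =41/99684 = 0.00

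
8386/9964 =4193/4982= 0.84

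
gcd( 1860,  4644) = 12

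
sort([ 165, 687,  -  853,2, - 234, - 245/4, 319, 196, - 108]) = [ - 853, - 234, - 108, - 245/4, 2,  165, 196, 319, 687]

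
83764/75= 83764/75 = 1116.85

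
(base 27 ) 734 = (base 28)6H8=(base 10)5188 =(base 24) 904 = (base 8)12104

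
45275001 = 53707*843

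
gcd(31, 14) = 1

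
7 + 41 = 48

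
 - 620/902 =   -  1 + 141/451 = - 0.69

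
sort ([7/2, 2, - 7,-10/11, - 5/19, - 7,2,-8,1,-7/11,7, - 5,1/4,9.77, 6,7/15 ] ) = [-8,  -  7,  -  7,-5,  -  10/11, -7/11 , - 5/19, 1/4,7/15,1, 2, 2, 7/2,6,  7, 9.77] 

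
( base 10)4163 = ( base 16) 1043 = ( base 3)12201012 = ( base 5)113123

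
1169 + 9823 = 10992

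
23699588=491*48268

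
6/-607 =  - 6/607 = - 0.01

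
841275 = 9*93475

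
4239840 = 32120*132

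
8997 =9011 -14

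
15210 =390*39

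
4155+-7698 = - 3543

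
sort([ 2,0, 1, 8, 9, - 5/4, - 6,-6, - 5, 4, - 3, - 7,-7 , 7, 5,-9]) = [ - 9, - 7, - 7, - 6, - 6, - 5, - 3, - 5/4,0, 1 , 2, 4, 5, 7, 8, 9] 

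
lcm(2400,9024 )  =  225600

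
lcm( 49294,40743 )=3992814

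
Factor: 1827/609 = 3  =  3^1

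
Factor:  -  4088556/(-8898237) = 2^2*3^2*12619^1 *988693^(  -  1) = 454284/988693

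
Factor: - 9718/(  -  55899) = 2^1 * 3^(  -  2)*43^1*113^1*6211^( - 1 ) 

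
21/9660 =1/460 = 0.00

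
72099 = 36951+35148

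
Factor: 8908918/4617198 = 4454459/2308599 = 3^( - 2)*17^1*  199^( - 1)*1289^(-1 )*262027^1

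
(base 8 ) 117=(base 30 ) 2J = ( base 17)4b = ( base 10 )79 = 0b1001111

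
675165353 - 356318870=318846483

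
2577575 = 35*73645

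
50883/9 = 16961/3= 5653.67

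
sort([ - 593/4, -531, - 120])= [-531 ,-593/4,-120]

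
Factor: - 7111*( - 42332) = 301022852 = 2^2* 13^1*19^1*547^1 * 557^1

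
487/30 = 16 + 7/30 = 16.23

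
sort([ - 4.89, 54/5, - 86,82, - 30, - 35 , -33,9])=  [ - 86,- 35,-33,-30,  -  4.89,9,54/5,82 ]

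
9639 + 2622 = 12261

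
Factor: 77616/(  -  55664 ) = -99/71=- 3^2*11^1*71^( - 1 )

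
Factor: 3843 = 3^2 * 7^1*61^1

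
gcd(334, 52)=2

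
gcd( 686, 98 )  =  98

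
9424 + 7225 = 16649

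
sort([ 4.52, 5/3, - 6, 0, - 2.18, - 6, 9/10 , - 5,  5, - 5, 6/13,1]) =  [ - 6, - 6, - 5, - 5, - 2.18, 0 , 6/13, 9/10,  1, 5/3 , 4.52,5 ] 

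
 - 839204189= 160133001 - 999337190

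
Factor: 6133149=3^2*11^1*41^1*1511^1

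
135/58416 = 45/19472 = 0.00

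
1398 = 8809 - 7411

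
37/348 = 37/348 =0.11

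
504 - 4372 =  - 3868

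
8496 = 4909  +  3587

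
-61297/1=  - 61297 = -61297.00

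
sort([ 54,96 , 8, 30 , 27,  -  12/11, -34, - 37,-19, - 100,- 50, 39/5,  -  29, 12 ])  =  [-100,- 50, - 37,  -  34,  -  29 , - 19, - 12/11, 39/5,8, 12, 27,30 , 54, 96 ] 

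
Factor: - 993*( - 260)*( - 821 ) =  - 211965780 = -2^2 * 3^1*5^1*13^1*331^1*821^1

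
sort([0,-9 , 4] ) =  [ - 9,0, 4 ] 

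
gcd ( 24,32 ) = 8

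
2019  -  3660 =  -1641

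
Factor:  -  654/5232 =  - 2^( - 3) =- 1/8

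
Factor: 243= 3^5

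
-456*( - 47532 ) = 21674592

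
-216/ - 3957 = 72/1319 = 0.05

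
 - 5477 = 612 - 6089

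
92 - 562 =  - 470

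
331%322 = 9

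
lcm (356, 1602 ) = 3204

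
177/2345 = 177/2345 = 0.08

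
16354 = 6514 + 9840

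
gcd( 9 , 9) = 9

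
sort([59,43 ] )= [43, 59]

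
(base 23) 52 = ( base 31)3o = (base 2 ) 1110101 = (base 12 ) 99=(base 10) 117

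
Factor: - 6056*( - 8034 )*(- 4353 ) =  - 2^4 * 3^2*13^1 * 103^1*757^1*1451^1 = - 211790444112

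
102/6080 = 51/3040 = 0.02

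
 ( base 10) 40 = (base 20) 20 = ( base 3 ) 1111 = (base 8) 50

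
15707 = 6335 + 9372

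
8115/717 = 11+76/239 = 11.32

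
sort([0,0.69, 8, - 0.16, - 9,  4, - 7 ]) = [ - 9, -7 ,-0.16, 0 , 0.69, 4,8 ]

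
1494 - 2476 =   -  982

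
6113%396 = 173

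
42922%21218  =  486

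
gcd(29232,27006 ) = 42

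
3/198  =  1/66 = 0.02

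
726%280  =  166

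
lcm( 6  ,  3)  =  6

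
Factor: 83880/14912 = 2^( - 3 )*3^2*5^1 = 45/8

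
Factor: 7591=7591^1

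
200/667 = 200/667  =  0.30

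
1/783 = 1/783 = 0.00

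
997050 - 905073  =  91977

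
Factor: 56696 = 2^3*19^1*373^1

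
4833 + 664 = 5497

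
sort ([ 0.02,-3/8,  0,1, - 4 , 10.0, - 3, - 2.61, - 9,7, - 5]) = [ - 9 , - 5, - 4, - 3,  -  2.61, - 3/8 , 0,0.02,1,7, 10.0]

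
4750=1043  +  3707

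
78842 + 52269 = 131111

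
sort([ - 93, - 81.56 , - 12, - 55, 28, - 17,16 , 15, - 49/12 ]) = [ - 93, - 81.56, - 55, - 17, - 12, - 49/12, 15,16, 28]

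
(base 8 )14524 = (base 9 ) 8804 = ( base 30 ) 764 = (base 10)6484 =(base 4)1211110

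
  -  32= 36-68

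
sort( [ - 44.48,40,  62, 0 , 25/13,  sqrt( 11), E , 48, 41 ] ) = [ - 44.48,0, 25/13 , E, sqrt (11),40, 41 , 48, 62 ] 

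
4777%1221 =1114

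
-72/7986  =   - 12/1331 =-0.01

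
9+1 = 10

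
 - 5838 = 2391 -8229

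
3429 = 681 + 2748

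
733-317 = 416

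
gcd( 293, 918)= 1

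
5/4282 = 5/4282  =  0.00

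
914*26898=24584772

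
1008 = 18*56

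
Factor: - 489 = - 3^1 * 163^1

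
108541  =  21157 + 87384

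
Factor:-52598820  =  -2^2*3^1*5^1 *876647^1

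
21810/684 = 3635/114= 31.89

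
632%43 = 30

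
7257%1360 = 457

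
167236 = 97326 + 69910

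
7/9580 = 7/9580 = 0.00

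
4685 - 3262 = 1423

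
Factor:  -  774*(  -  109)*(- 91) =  - 2^1*3^2*7^1*13^1 *43^1*  109^1  =  -7677306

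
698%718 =698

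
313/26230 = 313/26230 = 0.01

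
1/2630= 1/2630= 0.00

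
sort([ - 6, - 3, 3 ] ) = [ - 6, - 3, 3]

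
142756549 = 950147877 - 807391328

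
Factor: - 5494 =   -  2^1*41^1*67^1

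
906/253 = 906/253 = 3.58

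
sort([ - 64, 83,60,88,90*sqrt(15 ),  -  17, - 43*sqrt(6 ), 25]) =[ - 43*sqrt( 6 ),-64, - 17,  25, 60, 83, 88, 90*sqrt( 15)]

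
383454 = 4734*81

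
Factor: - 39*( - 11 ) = 3^1*11^1*13^1 = 429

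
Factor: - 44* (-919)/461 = 40436/461 = 2^2*11^1*461^( - 1) * 919^1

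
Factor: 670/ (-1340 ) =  -2^(  -  1) =- 1/2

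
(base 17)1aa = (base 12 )331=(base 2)111010101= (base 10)469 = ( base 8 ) 725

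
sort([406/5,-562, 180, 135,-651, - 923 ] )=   [  -  923, - 651,  -  562,406/5,135, 180]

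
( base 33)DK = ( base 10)449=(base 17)197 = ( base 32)e1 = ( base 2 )111000001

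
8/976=1/122  =  0.01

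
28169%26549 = 1620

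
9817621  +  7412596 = 17230217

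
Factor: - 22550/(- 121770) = 5/27=3^(-3)*5^1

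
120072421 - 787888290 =-667815869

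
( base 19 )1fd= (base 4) 22103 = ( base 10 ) 659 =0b1010010011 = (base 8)1223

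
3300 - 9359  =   - 6059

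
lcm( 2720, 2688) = 228480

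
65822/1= 65822 = 65822.00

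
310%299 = 11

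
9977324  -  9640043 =337281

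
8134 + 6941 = 15075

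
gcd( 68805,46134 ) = 99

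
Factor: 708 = 2^2*3^1*59^1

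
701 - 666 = 35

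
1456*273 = 397488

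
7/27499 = 7/27499  =  0.00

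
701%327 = 47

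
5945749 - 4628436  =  1317313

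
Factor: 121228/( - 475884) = - 30307/118971 = - 3^( - 2 ) *13219^ ( - 1)*30307^1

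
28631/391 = 73 + 88/391=73.23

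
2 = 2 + 0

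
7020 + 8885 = 15905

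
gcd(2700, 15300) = 900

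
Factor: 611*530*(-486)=-157381380 = - 2^2*3^5 * 5^1*13^1 *47^1 * 53^1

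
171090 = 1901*90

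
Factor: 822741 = 3^1*139^1*1973^1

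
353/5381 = 353/5381 = 0.07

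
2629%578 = 317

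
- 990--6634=5644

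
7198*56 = 403088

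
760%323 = 114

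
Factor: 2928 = 2^4*  3^1*61^1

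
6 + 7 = 13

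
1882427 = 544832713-542950286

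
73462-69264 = 4198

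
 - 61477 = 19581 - 81058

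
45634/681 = 67+7/681=67.01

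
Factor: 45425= 5^2*23^1*79^1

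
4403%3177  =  1226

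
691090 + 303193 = 994283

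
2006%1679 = 327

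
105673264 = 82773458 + 22899806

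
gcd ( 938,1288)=14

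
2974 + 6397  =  9371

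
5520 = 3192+2328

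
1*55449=55449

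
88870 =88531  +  339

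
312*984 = 307008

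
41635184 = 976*42659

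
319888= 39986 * 8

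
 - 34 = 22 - 56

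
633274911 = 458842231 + 174432680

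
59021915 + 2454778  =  61476693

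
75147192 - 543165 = 74604027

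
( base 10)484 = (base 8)744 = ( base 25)j9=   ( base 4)13210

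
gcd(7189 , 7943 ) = 13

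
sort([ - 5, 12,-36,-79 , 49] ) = [-79, - 36, - 5, 12, 49 ] 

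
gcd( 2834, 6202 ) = 2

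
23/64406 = 23/64406 = 0.00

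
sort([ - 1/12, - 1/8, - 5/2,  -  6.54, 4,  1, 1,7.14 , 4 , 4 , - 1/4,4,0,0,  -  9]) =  [-9 ,  -  6.54,-5/2, - 1/4, - 1/8 , - 1/12,0,0,  1,1,4,4,4,4,7.14]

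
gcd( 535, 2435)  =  5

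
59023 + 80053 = 139076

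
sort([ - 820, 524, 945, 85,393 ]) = [ - 820, 85,393,524, 945] 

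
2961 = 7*423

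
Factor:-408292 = - 2^2*103^1*991^1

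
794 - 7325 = -6531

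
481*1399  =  672919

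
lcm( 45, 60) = 180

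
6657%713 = 240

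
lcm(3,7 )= 21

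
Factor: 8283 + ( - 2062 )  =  6221 = 6221^1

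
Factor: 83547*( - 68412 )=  -2^2*3^3*5701^1*9283^1  =  - 5715617364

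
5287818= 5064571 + 223247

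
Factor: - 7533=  - 3^5*31^1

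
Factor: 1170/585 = 2^1 = 2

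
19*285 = 5415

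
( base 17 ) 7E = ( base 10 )133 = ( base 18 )77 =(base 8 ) 205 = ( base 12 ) b1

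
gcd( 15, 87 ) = 3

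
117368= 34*3452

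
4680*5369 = 25126920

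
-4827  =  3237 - 8064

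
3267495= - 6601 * (-495)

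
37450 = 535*70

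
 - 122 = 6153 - 6275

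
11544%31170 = 11544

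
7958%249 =239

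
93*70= 6510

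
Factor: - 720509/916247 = -197^( - 1)*  607^1* 1187^1*4651^( - 1 )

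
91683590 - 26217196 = 65466394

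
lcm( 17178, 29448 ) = 206136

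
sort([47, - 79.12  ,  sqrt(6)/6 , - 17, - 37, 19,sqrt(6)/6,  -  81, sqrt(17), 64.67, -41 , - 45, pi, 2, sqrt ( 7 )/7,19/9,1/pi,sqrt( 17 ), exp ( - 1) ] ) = [ - 81,-79.12,-45, - 41, - 37, - 17,1/pi,exp( - 1), sqrt( 7 ) /7,sqrt( 6 ) /6,sqrt(6)/6, 2,19/9,pi,sqrt( 17),sqrt ( 17),19, 47,64.67 ]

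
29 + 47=76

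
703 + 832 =1535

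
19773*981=19397313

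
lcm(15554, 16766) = 1290982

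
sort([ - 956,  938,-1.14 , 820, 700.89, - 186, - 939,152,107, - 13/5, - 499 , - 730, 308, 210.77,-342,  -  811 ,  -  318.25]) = [ - 956 , -939 , - 811 , - 730 , -499, - 342, -318.25, - 186, - 13/5, -1.14, 107 , 152  ,  210.77 , 308,700.89,820,938]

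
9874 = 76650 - 66776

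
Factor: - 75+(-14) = - 89 = -  89^1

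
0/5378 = 0= 0.00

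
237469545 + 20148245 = 257617790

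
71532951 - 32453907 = 39079044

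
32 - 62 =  - 30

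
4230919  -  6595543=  - 2364624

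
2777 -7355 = -4578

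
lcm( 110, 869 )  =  8690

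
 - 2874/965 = - 3  +  21/965 = - 2.98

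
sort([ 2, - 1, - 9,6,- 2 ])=[  -  9,-2, - 1 , 2, 6 ]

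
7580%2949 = 1682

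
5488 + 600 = 6088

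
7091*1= 7091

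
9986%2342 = 618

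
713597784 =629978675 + 83619109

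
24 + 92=116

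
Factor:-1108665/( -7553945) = 3^2*7^ ( - 1 )*71^1 *347^1*215827^( - 1) = 221733/1510789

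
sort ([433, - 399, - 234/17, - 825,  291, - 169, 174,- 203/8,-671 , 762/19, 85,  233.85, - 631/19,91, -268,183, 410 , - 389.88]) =[ - 825, - 671, - 399 , - 389.88 ,-268 ,-169, - 631/19,  -  203/8,  -  234/17, 762/19, 85,91 , 174,183  ,  233.85, 291,410, 433]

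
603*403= 243009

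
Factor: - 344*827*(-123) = 34992024  =  2^3 * 3^1*41^1 *43^1*827^1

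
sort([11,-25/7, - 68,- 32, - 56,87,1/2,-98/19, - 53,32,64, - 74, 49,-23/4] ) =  [ - 74, - 68, - 56, - 53, -32, - 23/4,-98/19, - 25/7 , 1/2,11,32,49,64, 87 ] 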